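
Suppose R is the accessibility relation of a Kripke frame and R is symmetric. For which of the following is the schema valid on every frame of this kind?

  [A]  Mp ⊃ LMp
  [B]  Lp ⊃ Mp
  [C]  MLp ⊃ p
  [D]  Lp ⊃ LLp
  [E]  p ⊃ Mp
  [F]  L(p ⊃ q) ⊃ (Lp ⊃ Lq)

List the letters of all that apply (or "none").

(A) axiom 5: valid iff R is euclidean. Such an R need not be euclidean — not valid.
(B) Lp ⊃ Mp (axiom D) characterises the serial frames. Such an R need not be serial — not valid.
(C) MLp ⊃ p is the dual of axiom B; it is valid on a frame exactly when R is symmetric. Every such R is symmetric, so valid.
(D) Lp ⊃ LLp is axiom 4, which corresponds to transitivity. Such an R need not be transitive — not valid.
(E) p ⊃ Mp is the dual of axiom T, which corresponds to reflexivity. Such an R need not be reflexive — not valid.
(F) L(p ⊃ q) ⊃ (Lp ⊃ Lq) is the K axiom; it holds on all frames — valid.

C, F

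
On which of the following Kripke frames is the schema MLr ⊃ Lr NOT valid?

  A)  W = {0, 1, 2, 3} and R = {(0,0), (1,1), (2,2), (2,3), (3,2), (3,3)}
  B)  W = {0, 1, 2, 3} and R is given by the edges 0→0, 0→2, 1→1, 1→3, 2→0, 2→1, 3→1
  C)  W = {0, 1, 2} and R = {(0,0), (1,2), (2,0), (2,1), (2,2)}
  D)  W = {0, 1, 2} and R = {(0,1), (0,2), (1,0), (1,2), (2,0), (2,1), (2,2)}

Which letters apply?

The schema MLr ⊃ Lr is the dual of axiom 5; it is valid on a frame iff R is euclidean.
(A) R is euclidean (any two R-successors of the same world are R-related), so the schema is valid here.
(B) R is not euclidean (2 R 0 and 2 R 1 but not 0 R 1), so the schema fails here.
(C) R is not euclidean (2 R 0 and 2 R 1 but not 0 R 1), so the schema fails here.
(D) R is not euclidean (0 R 1 and 0 R 1 but not 1 R 1), so the schema fails here.

B, C, D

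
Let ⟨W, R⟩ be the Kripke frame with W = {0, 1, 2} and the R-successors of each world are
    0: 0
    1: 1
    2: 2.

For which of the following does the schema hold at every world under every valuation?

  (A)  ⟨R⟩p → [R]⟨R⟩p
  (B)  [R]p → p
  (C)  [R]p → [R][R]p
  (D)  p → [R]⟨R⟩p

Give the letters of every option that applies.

A, B, C, D

R is reflexive: each world relates to itself.
R is symmetric: every R-edge is matched by its reverse.
R is transitive: R is closed under composition.
R is euclidean: any two R-successors of the same world are R-related.
(A) ⟨R⟩p → [R]⟨R⟩p is axiom 5; it is valid on a frame exactly when R is euclidean. R is euclidean, so valid.
(B) [R]p → p (axiom T) characterises the reflexive frames. R is reflexive — valid.
(C) axiom 4: valid iff R is transitive. R is transitive — valid.
(D) p → [R]⟨R⟩p is axiom B, which corresponds to symmetry. R is symmetric — valid.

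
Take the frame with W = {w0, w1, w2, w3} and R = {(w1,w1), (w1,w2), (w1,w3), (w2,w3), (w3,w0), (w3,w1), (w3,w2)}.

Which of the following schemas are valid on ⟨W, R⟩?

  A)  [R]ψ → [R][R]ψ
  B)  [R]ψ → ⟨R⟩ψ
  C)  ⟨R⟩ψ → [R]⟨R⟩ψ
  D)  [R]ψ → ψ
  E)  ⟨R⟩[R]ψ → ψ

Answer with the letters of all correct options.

none

R is not reflexive: not w0 R w0.
R is not symmetric: w1 R w2 but not w2 R w1.
R is not transitive: w1 R w3 and w3 R w0 but not w1 R w0.
R is not euclidean: w1 R w2 and w1 R w1 but not w2 R w1.
R is not serial: w0 has no R-successor.
(A) [R]ψ → [R][R]ψ is axiom 4, which corresponds to transitivity. R is not transitive — not valid.
(B) [R]ψ → ⟨R⟩ψ (axiom D) characterises the serial frames. R is not serial — not valid.
(C) ⟨R⟩ψ → [R]⟨R⟩ψ (axiom 5) characterises the euclidean frames. R is not euclidean — not valid.
(D) [R]ψ → ψ is axiom T, which corresponds to reflexivity. R is not reflexive — not valid.
(E) ⟨R⟩[R]ψ → ψ is the dual of axiom B; it is valid on a frame exactly when R is symmetric. R is not symmetric, so not valid.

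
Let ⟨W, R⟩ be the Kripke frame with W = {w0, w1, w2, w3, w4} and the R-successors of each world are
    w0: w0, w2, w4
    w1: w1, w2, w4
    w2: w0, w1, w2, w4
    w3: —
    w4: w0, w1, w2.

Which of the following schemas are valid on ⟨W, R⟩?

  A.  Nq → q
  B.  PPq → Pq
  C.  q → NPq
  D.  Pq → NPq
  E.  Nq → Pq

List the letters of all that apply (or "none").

R is not reflexive: not w3 R w3.
R is symmetric: every R-edge is matched by its reverse.
R is not transitive: w0 R w2 and w2 R w1 but not w0 R w1.
R is not euclidean: w2 R w0 and w2 R w1 but not w0 R w1.
R is not serial: w3 has no R-successor.
(A) Nq → q is axiom T; it is valid on a frame exactly when R is reflexive. R is not reflexive, so not valid.
(B) PPq → Pq is the dual of axiom 4; it is valid on a frame exactly when R is transitive. R is not transitive, so not valid.
(C) axiom B: valid iff R is symmetric. R is symmetric — valid.
(D) Pq → NPq is axiom 5; it is valid on a frame exactly when R is euclidean. R is not euclidean, so not valid.
(E) Nq → Pq is axiom D; it is valid on a frame exactly when R is serial. R is not serial, so not valid.

C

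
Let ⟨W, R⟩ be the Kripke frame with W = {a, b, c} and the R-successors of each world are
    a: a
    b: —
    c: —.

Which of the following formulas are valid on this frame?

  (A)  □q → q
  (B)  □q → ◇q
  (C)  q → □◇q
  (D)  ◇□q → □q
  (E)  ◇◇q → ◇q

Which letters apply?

R is not reflexive: not b R b.
R is symmetric: every R-edge is matched by its reverse.
R is transitive: R is closed under composition.
R is euclidean: any two R-successors of the same world are R-related.
R is not serial: b has no R-successor.
(A) □q → q is axiom T; it is valid on a frame exactly when R is reflexive. R is not reflexive, so not valid.
(B) □q → ◇q (axiom D) characterises the serial frames. R is not serial — not valid.
(C) q → □◇q is axiom B; it is valid on a frame exactly when R is symmetric. R is symmetric, so valid.
(D) ◇□q → □q (the dual of axiom 5) characterises the euclidean frames. R is euclidean — valid.
(E) ◇◇q → ◇q is the dual of axiom 4; it is valid on a frame exactly when R is transitive. R is transitive, so valid.

C, D, E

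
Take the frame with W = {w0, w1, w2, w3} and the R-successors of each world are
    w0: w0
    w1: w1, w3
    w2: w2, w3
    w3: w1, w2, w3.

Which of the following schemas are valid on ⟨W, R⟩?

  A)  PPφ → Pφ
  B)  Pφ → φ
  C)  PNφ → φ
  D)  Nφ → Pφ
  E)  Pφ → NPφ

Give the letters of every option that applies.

R is symmetric: every R-edge is matched by its reverse.
R is not transitive: w1 R w3 and w3 R w2 but not w1 R w2.
R is not euclidean: w3 R w1 and w3 R w2 but not w1 R w2.
R is serial: every world has an R-successor.
R is not a subset of the identity: w1 R w3 with w1 ≠ w3.
(A) the dual of axiom 4: valid iff R is transitive. R is not transitive — not valid.
(B) Pφ → φ (the converse of T) corresponds to R being a subset of the identity. Here R ⊄ identity, so not valid.
(C) PNφ → φ (the dual of axiom B) characterises the symmetric frames. R is symmetric — valid.
(D) axiom D: valid iff R is serial. R is serial — valid.
(E) Pφ → NPφ is axiom 5; it is valid on a frame exactly when R is euclidean. R is not euclidean, so not valid.

C, D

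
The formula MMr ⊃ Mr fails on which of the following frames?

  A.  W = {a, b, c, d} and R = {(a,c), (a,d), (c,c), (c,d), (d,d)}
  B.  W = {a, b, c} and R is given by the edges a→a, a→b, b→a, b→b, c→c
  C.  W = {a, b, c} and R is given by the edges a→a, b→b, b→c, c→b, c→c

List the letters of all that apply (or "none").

The schema MMr ⊃ Mr is the dual of axiom 4; it is valid on a frame iff R is transitive.
(A) R is transitive (R is closed under composition), so the schema is valid here.
(B) R is transitive (R is closed under composition), so the schema is valid here.
(C) R is transitive (R is closed under composition), so the schema is valid here.

none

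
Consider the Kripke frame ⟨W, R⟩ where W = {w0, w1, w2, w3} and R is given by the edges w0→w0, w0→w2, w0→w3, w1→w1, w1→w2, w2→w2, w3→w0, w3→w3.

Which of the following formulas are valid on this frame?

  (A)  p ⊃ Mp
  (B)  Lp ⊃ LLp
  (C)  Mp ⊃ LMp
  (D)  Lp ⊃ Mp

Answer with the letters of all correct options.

A, D

R is reflexive: each world relates to itself.
R is not transitive: w3 R w0 and w0 R w2 but not w3 R w2.
R is not euclidean: w0 R w2 and w0 R w0 but not w2 R w0.
R is serial: every world has an R-successor.
(A) p ⊃ Mp is the dual of axiom T; it is valid on a frame exactly when R is reflexive. R is reflexive, so valid.
(B) axiom 4: valid iff R is transitive. R is not transitive — not valid.
(C) Mp ⊃ LMp is axiom 5, which corresponds to the euclidean property. R is not euclidean — not valid.
(D) Lp ⊃ Mp is axiom D; it is valid on a frame exactly when R is serial. R is serial, so valid.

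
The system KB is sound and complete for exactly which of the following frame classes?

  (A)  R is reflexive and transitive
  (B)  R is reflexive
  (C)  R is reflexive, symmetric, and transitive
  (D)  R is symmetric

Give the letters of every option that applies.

(A) this class determines S4, not KB.
(B) this class determines T (= KT), not KB.
(C) this class determines S5, not KB.
(D) KB is sound and complete for exactly this class.

D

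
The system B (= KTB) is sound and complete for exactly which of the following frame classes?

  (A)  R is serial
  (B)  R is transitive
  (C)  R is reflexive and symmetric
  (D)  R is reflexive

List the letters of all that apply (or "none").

(A) this class determines D, not B (= KTB).
(B) this class determines K4, not B (= KTB).
(C) B (= KTB) is sound and complete for exactly this class.
(D) this class determines T (= KT), not B (= KTB).

C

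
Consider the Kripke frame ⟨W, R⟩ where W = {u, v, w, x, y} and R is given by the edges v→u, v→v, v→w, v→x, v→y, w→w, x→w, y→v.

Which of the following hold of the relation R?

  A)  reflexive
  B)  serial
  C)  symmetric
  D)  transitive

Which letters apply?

none

(A) not reflexive: not u R u.
(B) not serial: u has no R-successor.
(C) not symmetric: v R u but not u R v.
(D) not transitive: y R v and v R u but not y R u.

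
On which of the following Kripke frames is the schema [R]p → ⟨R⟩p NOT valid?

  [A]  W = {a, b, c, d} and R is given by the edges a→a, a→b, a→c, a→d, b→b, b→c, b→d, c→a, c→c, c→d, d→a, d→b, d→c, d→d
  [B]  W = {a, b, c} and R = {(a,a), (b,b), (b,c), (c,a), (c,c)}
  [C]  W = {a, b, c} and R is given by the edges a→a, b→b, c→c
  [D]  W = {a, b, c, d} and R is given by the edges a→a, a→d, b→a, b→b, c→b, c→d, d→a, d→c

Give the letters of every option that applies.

none

The schema [R]p → ⟨R⟩p is axiom D; it is valid on a frame iff R is serial.
(A) R is serial (every world has an R-successor), so the schema is valid here.
(B) R is serial (every world has an R-successor), so the schema is valid here.
(C) R is serial (every world has an R-successor), so the schema is valid here.
(D) R is serial (every world has an R-successor), so the schema is valid here.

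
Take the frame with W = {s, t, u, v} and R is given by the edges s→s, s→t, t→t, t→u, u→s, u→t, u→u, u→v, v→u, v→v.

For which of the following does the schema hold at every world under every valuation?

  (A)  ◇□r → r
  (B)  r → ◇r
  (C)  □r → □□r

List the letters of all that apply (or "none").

R is reflexive: each world relates to itself.
R is not symmetric: s R t but not t R s.
R is not transitive: s R t and t R u but not s R u.
(A) the dual of axiom B: valid iff R is symmetric. R is not symmetric — not valid.
(B) r → ◇r is the dual of axiom T; it is valid on a frame exactly when R is reflexive. R is reflexive, so valid.
(C) axiom 4: valid iff R is transitive. R is not transitive — not valid.

B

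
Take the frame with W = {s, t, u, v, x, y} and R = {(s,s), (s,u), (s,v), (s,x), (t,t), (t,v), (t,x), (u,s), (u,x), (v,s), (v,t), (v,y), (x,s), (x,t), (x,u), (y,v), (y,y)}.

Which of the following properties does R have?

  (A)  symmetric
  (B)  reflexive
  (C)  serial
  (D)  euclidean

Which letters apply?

A, C

(A) symmetric: every R-edge is matched by its reverse.
(B) not reflexive: not u R u.
(C) serial: every world has an R-successor.
(D) not euclidean: s R u and s R v but not u R v.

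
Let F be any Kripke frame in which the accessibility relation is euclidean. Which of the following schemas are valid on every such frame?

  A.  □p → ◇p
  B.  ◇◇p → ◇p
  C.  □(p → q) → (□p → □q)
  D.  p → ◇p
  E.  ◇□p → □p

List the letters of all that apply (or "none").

(A) □p → ◇p is axiom D, which corresponds to seriality. Such an R need not be serial — not valid.
(B) the dual of axiom 4: valid iff R is transitive. Such an R need not be transitive — not valid.
(C) □(p → q) → (□p → □q) is the K axiom; it holds on all frames — valid.
(D) the dual of axiom T: valid iff R is reflexive. Such an R need not be reflexive — not valid.
(E) ◇□p → □p is the dual of axiom 5; it is valid on a frame exactly when R is euclidean. Every such R is euclidean, so valid.

C, E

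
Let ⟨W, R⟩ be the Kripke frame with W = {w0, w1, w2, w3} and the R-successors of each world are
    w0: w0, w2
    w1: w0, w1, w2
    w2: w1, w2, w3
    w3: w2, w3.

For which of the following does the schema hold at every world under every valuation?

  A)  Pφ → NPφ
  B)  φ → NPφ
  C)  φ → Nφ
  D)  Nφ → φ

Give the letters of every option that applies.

D

R is reflexive: each world relates to itself.
R is not symmetric: w0 R w2 but not w2 R w0.
R is not euclidean: w0 R w2 and w0 R w0 but not w2 R w0.
R is not a subset of the identity: w0 R w2 with w0 ≠ w2.
(A) Pφ → NPφ (axiom 5) characterises the euclidean frames. R is not euclidean — not valid.
(B) φ → NPφ is axiom B, which corresponds to symmetry. R is not symmetric — not valid.
(C) φ → Nφ (equivalent to ◇p→p) corresponds to R being a subset of the identity. Here R ⊄ identity, so not valid.
(D) Nφ → φ is axiom T; it is valid on a frame exactly when R is reflexive. R is reflexive, so valid.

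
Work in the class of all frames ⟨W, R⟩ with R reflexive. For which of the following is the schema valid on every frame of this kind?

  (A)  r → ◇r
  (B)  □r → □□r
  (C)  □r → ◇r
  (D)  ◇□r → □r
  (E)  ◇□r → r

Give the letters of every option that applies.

A, C

A reflexive relation is serial.
(A) r → ◇r is the dual of axiom T; it is valid on a frame exactly when R is reflexive. Every such R is reflexive, so valid.
(B) □r → □□r is axiom 4; it is valid on a frame exactly when R is transitive. Such an R need not be transitive, so not valid.
(C) □r → ◇r (axiom D) characterises the serial frames. Every such R is serial — valid.
(D) ◇□r → □r is the dual of axiom 5, which corresponds to the euclidean property. Such an R need not be euclidean — not valid.
(E) the dual of axiom B: valid iff R is symmetric. Such an R need not be symmetric — not valid.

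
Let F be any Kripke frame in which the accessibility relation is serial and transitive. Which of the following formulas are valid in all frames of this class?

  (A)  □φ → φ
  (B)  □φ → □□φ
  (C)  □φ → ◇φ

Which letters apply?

B, C

(A) □φ → φ is axiom T; it is valid on a frame exactly when R is reflexive. Such an R need not be reflexive, so not valid.
(B) □φ → □□φ (axiom 4) characterises the transitive frames. Every such R is transitive — valid.
(C) □φ → ◇φ (axiom D) characterises the serial frames. Every such R is serial — valid.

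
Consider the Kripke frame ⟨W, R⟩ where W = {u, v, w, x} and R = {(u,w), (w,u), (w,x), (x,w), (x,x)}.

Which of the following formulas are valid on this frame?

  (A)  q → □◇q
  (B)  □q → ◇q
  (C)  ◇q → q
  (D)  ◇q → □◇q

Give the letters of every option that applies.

A

R is symmetric: every R-edge is matched by its reverse.
R is not euclidean: w R u and w R x but not u R x.
R is not serial: v has no R-successor.
R is not a subset of the identity: u R w with u ≠ w.
(A) q → □◇q is axiom B, which corresponds to symmetry. R is symmetric — valid.
(B) axiom D: valid iff R is serial. R is not serial — not valid.
(C) ◇q → q is valid only on frames where every R-edge is a self-loop. Here R ⊄ identity — not valid.
(D) axiom 5: valid iff R is euclidean. R is not euclidean — not valid.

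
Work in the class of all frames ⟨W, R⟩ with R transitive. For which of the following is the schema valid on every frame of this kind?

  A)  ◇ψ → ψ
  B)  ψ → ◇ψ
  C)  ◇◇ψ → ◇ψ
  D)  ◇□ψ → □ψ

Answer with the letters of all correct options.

C

(A) ◇ψ → ψ (the converse of T) corresponds to R being a subset of the identity. Such an R need not be a subset of the identity, so not valid.
(B) ψ → ◇ψ is the dual of axiom T; it is valid on a frame exactly when R is reflexive. Such an R need not be reflexive, so not valid.
(C) ◇◇ψ → ◇ψ (the dual of axiom 4) characterises the transitive frames. Every such R is transitive — valid.
(D) the dual of axiom 5: valid iff R is euclidean. Such an R need not be euclidean — not valid.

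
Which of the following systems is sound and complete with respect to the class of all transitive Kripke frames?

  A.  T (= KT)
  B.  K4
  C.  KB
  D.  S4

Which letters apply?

(A) T (= KT) is determined by the class of reflexive frames.
(B) K4 is determined by exactly this class.
(C) KB is determined by the class of symmetric frames.
(D) S4 is determined by the class of reflexive and transitive frames.

B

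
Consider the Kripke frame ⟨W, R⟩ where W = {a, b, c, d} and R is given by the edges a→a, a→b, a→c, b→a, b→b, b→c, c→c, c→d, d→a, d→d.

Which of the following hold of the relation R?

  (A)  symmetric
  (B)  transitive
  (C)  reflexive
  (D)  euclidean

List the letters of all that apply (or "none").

C

(A) not symmetric: a R c but not c R a.
(B) not transitive: a R c and c R d but not a R d.
(C) reflexive: each world relates to itself.
(D) not euclidean: a R c and a R a but not c R a.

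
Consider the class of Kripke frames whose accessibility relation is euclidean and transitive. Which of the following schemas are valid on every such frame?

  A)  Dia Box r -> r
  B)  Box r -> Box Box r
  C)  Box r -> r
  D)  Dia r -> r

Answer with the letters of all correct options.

B

(A) Dia Box r -> r is the dual of axiom B; it is valid on a frame exactly when R is symmetric. Such an R need not be symmetric, so not valid.
(B) Box r -> Box Box r is axiom 4; it is valid on a frame exactly when R is transitive. Every such R is transitive, so valid.
(C) Box r -> r (axiom T) characterises the reflexive frames. Such an R need not be reflexive — not valid.
(D) Dia r -> r is the converse of T; it holds exactly when R ⊆ identity. Such an R need not be a subset of the identity — not valid.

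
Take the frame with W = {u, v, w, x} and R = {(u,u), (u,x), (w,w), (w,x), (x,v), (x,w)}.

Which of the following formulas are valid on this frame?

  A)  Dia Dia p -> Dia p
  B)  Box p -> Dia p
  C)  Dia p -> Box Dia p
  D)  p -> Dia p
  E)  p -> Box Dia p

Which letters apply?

none

R is not reflexive: not v R v.
R is not symmetric: u R x but not x R u.
R is not transitive: u R x and x R v but not u R v.
R is not euclidean: u R x and u R u but not x R u.
R is not serial: v has no R-successor.
(A) Dia Dia p -> Dia p is the dual of axiom 4; it is valid on a frame exactly when R is transitive. R is not transitive, so not valid.
(B) Box p -> Dia p (axiom D) characterises the serial frames. R is not serial — not valid.
(C) Dia p -> Box Dia p is axiom 5, which corresponds to the euclidean property. R is not euclidean — not valid.
(D) p -> Dia p is the dual of axiom T, which corresponds to reflexivity. R is not reflexive — not valid.
(E) p -> Box Dia p is axiom B, which corresponds to symmetry. R is not symmetric — not valid.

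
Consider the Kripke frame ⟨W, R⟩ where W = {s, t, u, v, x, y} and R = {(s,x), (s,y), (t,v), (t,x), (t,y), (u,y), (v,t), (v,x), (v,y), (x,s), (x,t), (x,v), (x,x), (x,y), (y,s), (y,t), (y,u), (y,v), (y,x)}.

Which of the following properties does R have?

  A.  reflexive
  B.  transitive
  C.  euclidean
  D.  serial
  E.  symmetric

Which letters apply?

D, E

(A) not reflexive: not s R s.
(B) not transitive: s R x and x R s but not s R s.
(C) not euclidean: x R s and x R t but not s R t.
(D) serial: every world has an R-successor.
(E) symmetric: every R-edge is matched by its reverse.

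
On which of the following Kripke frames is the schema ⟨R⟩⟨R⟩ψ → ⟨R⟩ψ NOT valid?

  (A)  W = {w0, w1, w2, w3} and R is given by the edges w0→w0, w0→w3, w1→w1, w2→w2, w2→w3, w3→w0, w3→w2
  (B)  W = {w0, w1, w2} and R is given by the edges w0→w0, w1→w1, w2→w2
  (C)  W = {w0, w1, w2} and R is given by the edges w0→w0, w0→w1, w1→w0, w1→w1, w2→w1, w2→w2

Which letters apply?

The schema ⟨R⟩⟨R⟩ψ → ⟨R⟩ψ is the dual of axiom 4; it is valid on a frame iff R is transitive.
(A) R is not transitive (w0 R w3 and w3 R w2 but not w0 R w2), so the schema fails here.
(B) R is transitive (R is closed under composition), so the schema is valid here.
(C) R is not transitive (w2 R w1 and w1 R w0 but not w2 R w0), so the schema fails here.

A, C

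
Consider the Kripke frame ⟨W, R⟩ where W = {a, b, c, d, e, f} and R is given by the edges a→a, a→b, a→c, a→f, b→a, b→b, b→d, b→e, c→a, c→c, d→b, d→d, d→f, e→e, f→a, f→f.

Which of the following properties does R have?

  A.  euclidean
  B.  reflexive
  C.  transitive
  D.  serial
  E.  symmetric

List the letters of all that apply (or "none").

(A) not euclidean: a R b and a R c but not b R c.
(B) reflexive: each world relates to itself.
(C) not transitive: a R b and b R d but not a R d.
(D) serial: every world has an R-successor.
(E) not symmetric: b R e but not e R b.

B, D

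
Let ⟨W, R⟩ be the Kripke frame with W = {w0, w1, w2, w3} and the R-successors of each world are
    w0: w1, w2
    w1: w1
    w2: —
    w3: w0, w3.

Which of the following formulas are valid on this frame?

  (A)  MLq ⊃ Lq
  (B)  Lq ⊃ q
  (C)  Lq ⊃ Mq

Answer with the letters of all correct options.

none

R is not reflexive: not w0 R w0.
R is not euclidean: w0 R w1 and w0 R w2 but not w1 R w2.
R is not serial: w2 has no R-successor.
(A) MLq ⊃ Lq is the dual of axiom 5; it is valid on a frame exactly when R is euclidean. R is not euclidean, so not valid.
(B) Lq ⊃ q is axiom T; it is valid on a frame exactly when R is reflexive. R is not reflexive, so not valid.
(C) Lq ⊃ Mq (axiom D) characterises the serial frames. R is not serial — not valid.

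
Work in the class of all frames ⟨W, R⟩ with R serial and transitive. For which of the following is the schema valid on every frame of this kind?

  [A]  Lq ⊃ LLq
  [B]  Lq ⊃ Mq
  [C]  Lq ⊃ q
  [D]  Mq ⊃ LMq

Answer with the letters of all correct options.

A, B

(A) axiom 4: valid iff R is transitive. Every such R is transitive — valid.
(B) Lq ⊃ Mq is axiom D, which corresponds to seriality. Every such R is serial — valid.
(C) Lq ⊃ q (axiom T) characterises the reflexive frames. Such an R need not be reflexive — not valid.
(D) Mq ⊃ LMq (axiom 5) characterises the euclidean frames. Such an R need not be euclidean — not valid.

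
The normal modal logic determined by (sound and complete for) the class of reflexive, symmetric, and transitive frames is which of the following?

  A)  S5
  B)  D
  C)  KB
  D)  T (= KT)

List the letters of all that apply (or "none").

(A) S5 is determined by exactly this class.
(B) D is determined by the class of serial frames.
(C) KB is determined by the class of symmetric frames.
(D) T (= KT) is determined by the class of reflexive frames.

A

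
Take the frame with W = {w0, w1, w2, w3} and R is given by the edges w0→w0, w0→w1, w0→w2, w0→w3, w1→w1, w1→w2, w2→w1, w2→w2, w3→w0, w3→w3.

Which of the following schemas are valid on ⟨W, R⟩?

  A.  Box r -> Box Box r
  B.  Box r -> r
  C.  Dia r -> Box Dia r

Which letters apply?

R is reflexive: each world relates to itself.
R is not transitive: w3 R w0 and w0 R w1 but not w3 R w1.
R is not euclidean: w0 R w1 and w0 R w0 but not w1 R w0.
(A) axiom 4: valid iff R is transitive. R is not transitive — not valid.
(B) Box r -> r (axiom T) characterises the reflexive frames. R is reflexive — valid.
(C) Dia r -> Box Dia r (axiom 5) characterises the euclidean frames. R is not euclidean — not valid.

B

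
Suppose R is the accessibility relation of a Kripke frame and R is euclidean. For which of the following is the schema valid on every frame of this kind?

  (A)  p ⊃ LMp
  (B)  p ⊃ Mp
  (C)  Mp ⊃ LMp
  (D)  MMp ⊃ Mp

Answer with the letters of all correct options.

C

(A) p ⊃ LMp is axiom B, which corresponds to symmetry. Such an R need not be symmetric — not valid.
(B) p ⊃ Mp is the dual of axiom T, which corresponds to reflexivity. Such an R need not be reflexive — not valid.
(C) Mp ⊃ LMp is axiom 5, which corresponds to the euclidean property. Every such R is euclidean — valid.
(D) MMp ⊃ Mp is the dual of axiom 4; it is valid on a frame exactly when R is transitive. Such an R need not be transitive, so not valid.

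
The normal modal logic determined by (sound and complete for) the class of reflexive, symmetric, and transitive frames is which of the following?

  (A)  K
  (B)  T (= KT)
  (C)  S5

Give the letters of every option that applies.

(A) K is determined by the class of arbitrary frames.
(B) T (= KT) is determined by the class of reflexive frames.
(C) S5 is determined by exactly this class.

C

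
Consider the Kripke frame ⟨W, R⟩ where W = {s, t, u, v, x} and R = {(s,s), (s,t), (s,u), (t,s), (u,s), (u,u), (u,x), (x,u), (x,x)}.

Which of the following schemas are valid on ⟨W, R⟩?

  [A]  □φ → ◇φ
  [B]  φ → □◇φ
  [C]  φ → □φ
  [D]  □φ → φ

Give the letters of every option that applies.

B

R is not reflexive: not t R t.
R is symmetric: every R-edge is matched by its reverse.
R is not serial: v has no R-successor.
R is not a subset of the identity: s R t with s ≠ t.
(A) □φ → ◇φ (axiom D) characterises the serial frames. R is not serial — not valid.
(B) φ → □◇φ (axiom B) characterises the symmetric frames. R is symmetric — valid.
(C) φ → □φ (equivalent to ◇p→p) corresponds to R being a subset of the identity. Here R ⊄ identity, so not valid.
(D) □φ → φ is axiom T, which corresponds to reflexivity. R is not reflexive — not valid.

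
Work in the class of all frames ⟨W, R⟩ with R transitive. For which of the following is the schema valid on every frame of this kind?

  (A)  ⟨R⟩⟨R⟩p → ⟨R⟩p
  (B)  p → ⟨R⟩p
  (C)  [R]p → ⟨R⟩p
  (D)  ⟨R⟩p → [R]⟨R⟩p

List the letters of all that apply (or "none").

A

(A) ⟨R⟩⟨R⟩p → ⟨R⟩p (the dual of axiom 4) characterises the transitive frames. Every such R is transitive — valid.
(B) p → ⟨R⟩p is the dual of axiom T, which corresponds to reflexivity. Such an R need not be reflexive — not valid.
(C) [R]p → ⟨R⟩p is axiom D; it is valid on a frame exactly when R is serial. Such an R need not be serial, so not valid.
(D) ⟨R⟩p → [R]⟨R⟩p is axiom 5; it is valid on a frame exactly when R is euclidean. Such an R need not be euclidean, so not valid.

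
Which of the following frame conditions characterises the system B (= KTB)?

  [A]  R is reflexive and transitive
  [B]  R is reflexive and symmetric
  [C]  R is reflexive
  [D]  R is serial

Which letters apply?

B

(A) this class determines S4, not B (= KTB).
(B) B (= KTB) is sound and complete for exactly this class.
(C) this class determines T (= KT), not B (= KTB).
(D) this class determines D, not B (= KTB).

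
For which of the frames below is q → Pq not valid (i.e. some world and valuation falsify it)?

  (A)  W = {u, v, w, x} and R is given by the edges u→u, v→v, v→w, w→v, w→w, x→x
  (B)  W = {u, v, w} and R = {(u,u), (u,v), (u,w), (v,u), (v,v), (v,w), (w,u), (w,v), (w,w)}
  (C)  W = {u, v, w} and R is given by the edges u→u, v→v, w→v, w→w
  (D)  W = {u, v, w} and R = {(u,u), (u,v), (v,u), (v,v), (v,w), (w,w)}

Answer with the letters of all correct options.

The schema q → Pq is the dual of axiom T; it is valid on a frame iff R is reflexive.
(A) R is reflexive (each world relates to itself), so the schema is valid here.
(B) R is reflexive (each world relates to itself), so the schema is valid here.
(C) R is reflexive (each world relates to itself), so the schema is valid here.
(D) R is reflexive (each world relates to itself), so the schema is valid here.

none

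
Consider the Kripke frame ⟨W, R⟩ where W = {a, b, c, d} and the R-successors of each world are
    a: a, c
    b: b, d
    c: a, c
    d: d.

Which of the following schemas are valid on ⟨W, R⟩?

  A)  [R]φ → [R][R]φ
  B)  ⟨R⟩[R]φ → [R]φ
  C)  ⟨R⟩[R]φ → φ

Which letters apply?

A

R is not symmetric: b R d but not d R b.
R is transitive: R is closed under composition.
R is not euclidean: b R d and b R b but not d R b.
(A) [R]φ → [R][R]φ is axiom 4; it is valid on a frame exactly when R is transitive. R is transitive, so valid.
(B) ⟨R⟩[R]φ → [R]φ (the dual of axiom 5) characterises the euclidean frames. R is not euclidean — not valid.
(C) ⟨R⟩[R]φ → φ is the dual of axiom B, which corresponds to symmetry. R is not symmetric — not valid.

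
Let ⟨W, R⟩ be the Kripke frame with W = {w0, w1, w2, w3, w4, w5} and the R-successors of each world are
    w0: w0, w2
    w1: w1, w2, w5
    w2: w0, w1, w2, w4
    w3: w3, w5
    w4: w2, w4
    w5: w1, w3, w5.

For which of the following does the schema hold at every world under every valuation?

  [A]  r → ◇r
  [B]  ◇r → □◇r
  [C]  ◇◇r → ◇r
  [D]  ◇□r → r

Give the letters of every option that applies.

A, D

R is reflexive: each world relates to itself.
R is symmetric: every R-edge is matched by its reverse.
R is not transitive: w0 R w2 and w2 R w1 but not w0 R w1.
R is not euclidean: w1 R w2 and w1 R w5 but not w2 R w5.
(A) r → ◇r (the dual of axiom T) characterises the reflexive frames. R is reflexive — valid.
(B) ◇r → □◇r (axiom 5) characterises the euclidean frames. R is not euclidean — not valid.
(C) ◇◇r → ◇r is the dual of axiom 4, which corresponds to transitivity. R is not transitive — not valid.
(D) ◇□r → r (the dual of axiom B) characterises the symmetric frames. R is symmetric — valid.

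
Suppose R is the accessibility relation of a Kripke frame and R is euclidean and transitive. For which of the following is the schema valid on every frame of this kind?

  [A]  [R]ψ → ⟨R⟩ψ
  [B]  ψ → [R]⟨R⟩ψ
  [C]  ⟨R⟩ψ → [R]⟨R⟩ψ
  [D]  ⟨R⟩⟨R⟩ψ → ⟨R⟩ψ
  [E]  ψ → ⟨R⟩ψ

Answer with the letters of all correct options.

C, D

(A) [R]ψ → ⟨R⟩ψ is axiom D; it is valid on a frame exactly when R is serial. Such an R need not be serial, so not valid.
(B) ψ → [R]⟨R⟩ψ is axiom B, which corresponds to symmetry. Such an R need not be symmetric — not valid.
(C) ⟨R⟩ψ → [R]⟨R⟩ψ is axiom 5, which corresponds to the euclidean property. Every such R is euclidean — valid.
(D) ⟨R⟩⟨R⟩ψ → ⟨R⟩ψ is the dual of axiom 4, which corresponds to transitivity. Every such R is transitive — valid.
(E) the dual of axiom T: valid iff R is reflexive. Such an R need not be reflexive — not valid.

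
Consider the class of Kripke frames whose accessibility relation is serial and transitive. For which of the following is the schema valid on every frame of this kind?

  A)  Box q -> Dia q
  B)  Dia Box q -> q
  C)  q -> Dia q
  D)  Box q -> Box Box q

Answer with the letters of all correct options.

A, D

(A) axiom D: valid iff R is serial. Every such R is serial — valid.
(B) the dual of axiom B: valid iff R is symmetric. Such an R need not be symmetric — not valid.
(C) the dual of axiom T: valid iff R is reflexive. Such an R need not be reflexive — not valid.
(D) Box q -> Box Box q is axiom 4, which corresponds to transitivity. Every such R is transitive — valid.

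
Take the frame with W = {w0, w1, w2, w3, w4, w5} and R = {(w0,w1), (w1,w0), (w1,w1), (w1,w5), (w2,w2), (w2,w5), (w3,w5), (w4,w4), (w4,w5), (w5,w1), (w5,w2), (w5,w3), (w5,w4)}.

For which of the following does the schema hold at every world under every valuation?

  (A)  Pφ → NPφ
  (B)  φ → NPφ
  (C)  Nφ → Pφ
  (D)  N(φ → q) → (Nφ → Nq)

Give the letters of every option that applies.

R is symmetric: every R-edge is matched by its reverse.
R is not euclidean: w1 R w0 and w1 R w5 but not w0 R w5.
R is serial: every world has an R-successor.
(A) Pφ → NPφ is axiom 5; it is valid on a frame exactly when R is euclidean. R is not euclidean, so not valid.
(B) axiom B: valid iff R is symmetric. R is symmetric — valid.
(C) Nφ → Pφ (axiom D) characterises the serial frames. R is serial — valid.
(D) this is just K, valid on every normal frame.

B, C, D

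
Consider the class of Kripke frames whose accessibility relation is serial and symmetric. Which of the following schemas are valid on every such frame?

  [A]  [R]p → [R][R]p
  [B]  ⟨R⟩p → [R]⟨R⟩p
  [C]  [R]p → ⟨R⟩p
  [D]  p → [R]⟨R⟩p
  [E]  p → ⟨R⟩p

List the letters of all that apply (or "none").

(A) [R]p → [R][R]p (axiom 4) characterises the transitive frames. Such an R need not be transitive — not valid.
(B) ⟨R⟩p → [R]⟨R⟩p is axiom 5; it is valid on a frame exactly when R is euclidean. Such an R need not be euclidean, so not valid.
(C) [R]p → ⟨R⟩p is axiom D; it is valid on a frame exactly when R is serial. Every such R is serial, so valid.
(D) axiom B: valid iff R is symmetric. Every such R is symmetric — valid.
(E) the dual of axiom T: valid iff R is reflexive. Such an R need not be reflexive — not valid.

C, D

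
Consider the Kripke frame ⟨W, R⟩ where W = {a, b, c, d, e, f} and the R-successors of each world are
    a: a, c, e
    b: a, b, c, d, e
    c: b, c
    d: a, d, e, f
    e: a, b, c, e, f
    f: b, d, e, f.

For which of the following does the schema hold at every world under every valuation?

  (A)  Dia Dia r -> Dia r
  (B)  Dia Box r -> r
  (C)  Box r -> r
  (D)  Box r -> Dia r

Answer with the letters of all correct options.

C, D

R is reflexive: each world relates to itself.
R is not symmetric: a R c but not c R a.
R is not transitive: a R c and c R b but not a R b.
R is serial: every world has an R-successor.
(A) the dual of axiom 4: valid iff R is transitive. R is not transitive — not valid.
(B) Dia Box r -> r (the dual of axiom B) characterises the symmetric frames. R is not symmetric — not valid.
(C) Box r -> r (axiom T) characterises the reflexive frames. R is reflexive — valid.
(D) Box r -> Dia r is axiom D; it is valid on a frame exactly when R is serial. R is serial, so valid.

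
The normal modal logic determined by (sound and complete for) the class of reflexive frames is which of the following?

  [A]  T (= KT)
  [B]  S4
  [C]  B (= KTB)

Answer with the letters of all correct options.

A

(A) T (= KT) is determined by exactly this class.
(B) S4 is determined by the class of reflexive and transitive frames.
(C) B (= KTB) is determined by the class of reflexive and symmetric frames.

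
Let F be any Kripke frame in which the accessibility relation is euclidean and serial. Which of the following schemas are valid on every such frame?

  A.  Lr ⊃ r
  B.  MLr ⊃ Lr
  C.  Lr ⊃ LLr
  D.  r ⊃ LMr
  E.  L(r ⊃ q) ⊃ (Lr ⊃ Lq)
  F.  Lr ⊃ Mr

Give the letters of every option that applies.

B, E, F

(A) axiom T: valid iff R is reflexive. Such an R need not be reflexive — not valid.
(B) MLr ⊃ Lr (the dual of axiom 5) characterises the euclidean frames. Every such R is euclidean — valid.
(C) Lr ⊃ LLr (axiom 4) characterises the transitive frames. Such an R need not be transitive — not valid.
(D) axiom B: valid iff R is symmetric. Such an R need not be symmetric — not valid.
(E) L(r ⊃ q) ⊃ (Lr ⊃ Lq) is the K axiom; it holds on all frames — valid.
(F) Lr ⊃ Mr (axiom D) characterises the serial frames. Every such R is serial — valid.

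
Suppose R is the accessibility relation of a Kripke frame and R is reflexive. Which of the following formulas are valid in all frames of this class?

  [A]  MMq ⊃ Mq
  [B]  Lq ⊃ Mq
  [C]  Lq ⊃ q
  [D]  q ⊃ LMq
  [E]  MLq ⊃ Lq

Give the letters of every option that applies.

B, C

A reflexive relation is serial.
(A) MMq ⊃ Mq (the dual of axiom 4) characterises the transitive frames. Such an R need not be transitive — not valid.
(B) Lq ⊃ Mq (axiom D) characterises the serial frames. Every such R is serial — valid.
(C) Lq ⊃ q is axiom T; it is valid on a frame exactly when R is reflexive. Every such R is reflexive, so valid.
(D) q ⊃ LMq is axiom B; it is valid on a frame exactly when R is symmetric. Such an R need not be symmetric, so not valid.
(E) the dual of axiom 5: valid iff R is euclidean. Such an R need not be euclidean — not valid.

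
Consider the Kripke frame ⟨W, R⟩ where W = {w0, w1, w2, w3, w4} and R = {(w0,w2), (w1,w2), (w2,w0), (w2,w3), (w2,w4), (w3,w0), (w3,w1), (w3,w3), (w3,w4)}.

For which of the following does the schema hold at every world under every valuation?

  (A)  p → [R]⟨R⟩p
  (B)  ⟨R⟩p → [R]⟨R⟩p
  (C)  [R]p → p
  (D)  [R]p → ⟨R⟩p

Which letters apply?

R is not reflexive: not w0 R w0.
R is not symmetric: w1 R w2 but not w2 R w1.
R is not euclidean: w2 R w0 and w2 R w3 but not w0 R w3.
R is not serial: w4 has no R-successor.
(A) p → [R]⟨R⟩p is axiom B; it is valid on a frame exactly when R is symmetric. R is not symmetric, so not valid.
(B) axiom 5: valid iff R is euclidean. R is not euclidean — not valid.
(C) axiom T: valid iff R is reflexive. R is not reflexive — not valid.
(D) [R]p → ⟨R⟩p (axiom D) characterises the serial frames. R is not serial — not valid.

none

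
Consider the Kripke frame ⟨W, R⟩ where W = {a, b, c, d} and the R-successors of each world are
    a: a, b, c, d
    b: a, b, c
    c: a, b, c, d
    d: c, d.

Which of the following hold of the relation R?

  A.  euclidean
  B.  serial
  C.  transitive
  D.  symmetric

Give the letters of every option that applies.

(A) not euclidean: a R b and a R d but not b R d.
(B) serial: every world has an R-successor.
(C) not transitive: b R a and a R d but not b R d.
(D) not symmetric: a R d but not d R a.

B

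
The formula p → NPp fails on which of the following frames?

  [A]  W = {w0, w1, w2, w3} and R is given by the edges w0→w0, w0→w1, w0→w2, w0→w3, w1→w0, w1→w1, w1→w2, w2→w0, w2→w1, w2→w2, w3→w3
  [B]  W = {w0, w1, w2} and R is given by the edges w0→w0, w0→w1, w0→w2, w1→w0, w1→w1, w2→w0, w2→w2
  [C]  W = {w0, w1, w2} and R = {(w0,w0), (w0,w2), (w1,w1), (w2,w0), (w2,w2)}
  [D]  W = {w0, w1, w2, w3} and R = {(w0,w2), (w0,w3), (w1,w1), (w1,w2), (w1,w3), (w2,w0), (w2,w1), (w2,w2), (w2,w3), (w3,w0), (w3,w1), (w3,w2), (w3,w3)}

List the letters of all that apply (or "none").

The schema p → NPp is axiom B; it is valid on a frame iff R is symmetric.
(A) R is not symmetric (w0 R w3 but not w3 R w0), so the schema fails here.
(B) R is symmetric (every R-edge is matched by its reverse), so the schema is valid here.
(C) R is symmetric (every R-edge is matched by its reverse), so the schema is valid here.
(D) R is symmetric (every R-edge is matched by its reverse), so the schema is valid here.

A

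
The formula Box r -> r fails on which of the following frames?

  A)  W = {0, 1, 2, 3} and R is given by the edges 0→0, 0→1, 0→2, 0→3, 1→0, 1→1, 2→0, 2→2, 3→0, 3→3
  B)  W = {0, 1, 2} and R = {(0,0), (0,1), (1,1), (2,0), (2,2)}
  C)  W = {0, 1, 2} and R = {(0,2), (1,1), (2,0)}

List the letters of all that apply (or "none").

The schema Box r -> r is axiom T; it is valid on a frame iff R is reflexive.
(A) R is reflexive (each world relates to itself), so the schema is valid here.
(B) R is reflexive (each world relates to itself), so the schema is valid here.
(C) R is not reflexive (not 0 R 0), so the schema fails here.

C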